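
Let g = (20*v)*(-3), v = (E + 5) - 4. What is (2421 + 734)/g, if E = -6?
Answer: 631/60 ≈ 10.517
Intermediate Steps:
v = -5 (v = (-6 + 5) - 4 = -1 - 4 = -5)
g = 300 (g = (20*(-5))*(-3) = -100*(-3) = 300)
(2421 + 734)/g = (2421 + 734)/300 = 3155*(1/300) = 631/60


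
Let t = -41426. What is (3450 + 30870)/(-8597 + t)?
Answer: -34320/50023 ≈ -0.68608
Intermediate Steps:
(3450 + 30870)/(-8597 + t) = (3450 + 30870)/(-8597 - 41426) = 34320/(-50023) = 34320*(-1/50023) = -34320/50023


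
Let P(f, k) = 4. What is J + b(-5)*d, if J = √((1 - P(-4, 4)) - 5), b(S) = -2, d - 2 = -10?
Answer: 16 + 2*I*√2 ≈ 16.0 + 2.8284*I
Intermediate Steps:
d = -8 (d = 2 - 10 = -8)
J = 2*I*√2 (J = √((1 - 1*4) - 5) = √((1 - 4) - 5) = √(-3 - 5) = √(-8) = 2*I*√2 ≈ 2.8284*I)
J + b(-5)*d = 2*I*√2 - 2*(-8) = 2*I*√2 + 16 = 16 + 2*I*√2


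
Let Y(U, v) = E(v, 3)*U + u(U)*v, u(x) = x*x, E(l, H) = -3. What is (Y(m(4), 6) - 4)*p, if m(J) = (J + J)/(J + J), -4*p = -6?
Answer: -3/2 ≈ -1.5000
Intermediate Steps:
u(x) = x²
p = 3/2 (p = -¼*(-6) = 3/2 ≈ 1.5000)
m(J) = 1 (m(J) = (2*J)/((2*J)) = (2*J)*(1/(2*J)) = 1)
Y(U, v) = -3*U + v*U² (Y(U, v) = -3*U + U²*v = -3*U + v*U²)
(Y(m(4), 6) - 4)*p = (1*(-3 + 1*6) - 4)*(3/2) = (1*(-3 + 6) - 4)*(3/2) = (1*3 - 4)*(3/2) = (3 - 4)*(3/2) = -1*3/2 = -3/2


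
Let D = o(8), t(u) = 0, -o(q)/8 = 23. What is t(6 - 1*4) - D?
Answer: 184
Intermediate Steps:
o(q) = -184 (o(q) = -8*23 = -184)
D = -184
t(6 - 1*4) - D = 0 - 1*(-184) = 0 + 184 = 184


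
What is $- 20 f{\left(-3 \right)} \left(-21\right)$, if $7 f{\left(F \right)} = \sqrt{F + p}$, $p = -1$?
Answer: $120 i \approx 120.0 i$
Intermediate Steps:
$f{\left(F \right)} = \frac{\sqrt{-1 + F}}{7}$ ($f{\left(F \right)} = \frac{\sqrt{F - 1}}{7} = \frac{\sqrt{-1 + F}}{7}$)
$- 20 f{\left(-3 \right)} \left(-21\right) = - 20 \frac{\sqrt{-1 - 3}}{7} \left(-21\right) = - 20 \frac{\sqrt{-4}}{7} \left(-21\right) = - 20 \frac{2 i}{7} \left(-21\right) = - \frac{40 i}{7} \left(-21\right) = 120 i$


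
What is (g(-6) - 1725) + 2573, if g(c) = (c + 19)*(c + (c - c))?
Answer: 770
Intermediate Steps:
g(c) = c*(19 + c) (g(c) = (19 + c)*(c + 0) = (19 + c)*c = c*(19 + c))
(g(-6) - 1725) + 2573 = (-6*(19 - 6) - 1725) + 2573 = (-6*13 - 1725) + 2573 = (-78 - 1725) + 2573 = -1803 + 2573 = 770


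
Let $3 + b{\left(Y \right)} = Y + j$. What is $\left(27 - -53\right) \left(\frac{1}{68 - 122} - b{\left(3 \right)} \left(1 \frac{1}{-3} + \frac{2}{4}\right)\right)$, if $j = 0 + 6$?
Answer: $- \frac{2200}{27} \approx -81.481$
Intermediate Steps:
$j = 6$
$b{\left(Y \right)} = 3 + Y$ ($b{\left(Y \right)} = -3 + \left(Y + 6\right) = -3 + \left(6 + Y\right) = 3 + Y$)
$\left(27 - -53\right) \left(\frac{1}{68 - 122} - b{\left(3 \right)} \left(1 \frac{1}{-3} + \frac{2}{4}\right)\right) = \left(27 - -53\right) \left(\frac{1}{68 - 122} - \left(3 + 3\right) \left(1 \frac{1}{-3} + \frac{2}{4}\right)\right) = \left(27 + 53\right) \left(\frac{1}{-54} - 6 \left(1 \left(- \frac{1}{3}\right) + 2 \cdot \frac{1}{4}\right)\right) = 80 \left(- \frac{1}{54} - 6 \left(- \frac{1}{3} + \frac{1}{2}\right)\right) = 80 \left(- \frac{1}{54} - 6 \cdot \frac{1}{6}\right) = 80 \left(- \frac{1}{54} - 1\right) = 80 \left(- \frac{55}{54}\right) = - \frac{2200}{27}$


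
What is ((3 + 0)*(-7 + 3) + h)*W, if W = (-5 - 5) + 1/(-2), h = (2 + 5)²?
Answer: -777/2 ≈ -388.50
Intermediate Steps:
h = 49 (h = 7² = 49)
W = -21/2 (W = -10 - ½ = -21/2 ≈ -10.500)
((3 + 0)*(-7 + 3) + h)*W = ((3 + 0)*(-7 + 3) + 49)*(-21/2) = (3*(-4) + 49)*(-21/2) = (-12 + 49)*(-21/2) = 37*(-21/2) = -777/2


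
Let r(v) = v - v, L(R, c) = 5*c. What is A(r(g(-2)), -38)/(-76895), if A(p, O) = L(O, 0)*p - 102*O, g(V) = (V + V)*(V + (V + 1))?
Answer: -3876/76895 ≈ -0.050406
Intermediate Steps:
g(V) = 2*V*(1 + 2*V) (g(V) = (2*V)*(V + (1 + V)) = (2*V)*(1 + 2*V) = 2*V*(1 + 2*V))
r(v) = 0
A(p, O) = -102*O (A(p, O) = (5*0)*p - 102*O = 0*p - 102*O = 0 - 102*O = -102*O)
A(r(g(-2)), -38)/(-76895) = -102*(-38)/(-76895) = 3876*(-1/76895) = -3876/76895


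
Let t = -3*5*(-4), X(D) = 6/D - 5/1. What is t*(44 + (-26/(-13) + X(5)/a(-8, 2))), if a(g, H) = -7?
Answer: 19548/7 ≈ 2792.6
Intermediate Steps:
X(D) = -5 + 6/D (X(D) = 6/D - 5*1 = 6/D - 5 = -5 + 6/D)
t = 60 (t = -15*(-4) = 60)
t*(44 + (-26/(-13) + X(5)/a(-8, 2))) = 60*(44 + (-26/(-13) + (-5 + 6/5)/(-7))) = 60*(44 + (-26*(-1/13) + (-5 + 6*(⅕))*(-⅐))) = 60*(44 + (2 + (-5 + 6/5)*(-⅐))) = 60*(44 + (2 - 19/5*(-⅐))) = 60*(44 + (2 + 19/35)) = 60*(44 + 89/35) = 60*(1629/35) = 19548/7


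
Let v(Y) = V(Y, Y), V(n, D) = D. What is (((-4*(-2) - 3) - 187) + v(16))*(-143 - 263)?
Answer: 67396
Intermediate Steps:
v(Y) = Y
(((-4*(-2) - 3) - 187) + v(16))*(-143 - 263) = (((-4*(-2) - 3) - 187) + 16)*(-143 - 263) = (((8 - 3) - 187) + 16)*(-406) = ((5 - 187) + 16)*(-406) = (-182 + 16)*(-406) = -166*(-406) = 67396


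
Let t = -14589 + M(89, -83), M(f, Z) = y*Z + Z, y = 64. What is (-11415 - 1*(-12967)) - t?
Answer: 21536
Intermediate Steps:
M(f, Z) = 65*Z (M(f, Z) = 64*Z + Z = 65*Z)
t = -19984 (t = -14589 + 65*(-83) = -14589 - 5395 = -19984)
(-11415 - 1*(-12967)) - t = (-11415 - 1*(-12967)) - 1*(-19984) = (-11415 + 12967) + 19984 = 1552 + 19984 = 21536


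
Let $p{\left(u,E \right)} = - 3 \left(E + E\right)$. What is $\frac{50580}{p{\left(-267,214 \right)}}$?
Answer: $- \frac{4215}{107} \approx -39.393$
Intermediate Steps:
$p{\left(u,E \right)} = - 6 E$ ($p{\left(u,E \right)} = - 3 \cdot 2 E = - 6 E$)
$\frac{50580}{p{\left(-267,214 \right)}} = \frac{50580}{\left(-6\right) 214} = \frac{50580}{-1284} = 50580 \left(- \frac{1}{1284}\right) = - \frac{4215}{107}$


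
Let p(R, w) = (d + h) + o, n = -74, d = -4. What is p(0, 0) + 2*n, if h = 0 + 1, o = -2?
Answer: -153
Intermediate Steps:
h = 1
p(R, w) = -5 (p(R, w) = (-4 + 1) - 2 = -3 - 2 = -5)
p(0, 0) + 2*n = -5 + 2*(-74) = -5 - 148 = -153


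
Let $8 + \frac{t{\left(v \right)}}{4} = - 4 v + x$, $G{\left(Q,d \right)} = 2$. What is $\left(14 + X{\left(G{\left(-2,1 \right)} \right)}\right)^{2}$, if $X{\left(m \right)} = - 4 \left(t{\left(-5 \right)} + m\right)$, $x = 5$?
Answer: $70756$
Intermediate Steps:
$t{\left(v \right)} = -12 - 16 v$ ($t{\left(v \right)} = -32 + 4 \left(- 4 v + 5\right) = -32 + 4 \left(5 - 4 v\right) = -32 - \left(-20 + 16 v\right) = -12 - 16 v$)
$X{\left(m \right)} = -272 - 4 m$ ($X{\left(m \right)} = - 4 \left(\left(-12 - -80\right) + m\right) = - 4 \left(\left(-12 + 80\right) + m\right) = - 4 \left(68 + m\right) = -272 - 4 m$)
$\left(14 + X{\left(G{\left(-2,1 \right)} \right)}\right)^{2} = \left(14 - 280\right)^{2} = \left(-266\right)^{2} = 70756$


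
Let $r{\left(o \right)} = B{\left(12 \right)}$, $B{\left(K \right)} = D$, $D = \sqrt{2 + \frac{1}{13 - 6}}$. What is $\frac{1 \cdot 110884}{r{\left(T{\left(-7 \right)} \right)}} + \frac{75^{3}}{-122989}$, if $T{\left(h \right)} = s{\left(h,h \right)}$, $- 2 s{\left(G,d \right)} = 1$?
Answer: $- \frac{421875}{122989} + \frac{110884 \sqrt{105}}{15} \approx 75745.0$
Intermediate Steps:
$s{\left(G,d \right)} = - \frac{1}{2}$ ($s{\left(G,d \right)} = \left(- \frac{1}{2}\right) 1 = - \frac{1}{2}$)
$T{\left(h \right)} = - \frac{1}{2}$
$D = \frac{\sqrt{105}}{7}$ ($D = \sqrt{2 + \frac{1}{7}} = \sqrt{\frac{15}{7}} = \frac{\sqrt{105}}{7} \approx 1.4639$)
$B{\left(K \right)} = \frac{\sqrt{105}}{7}$
$r{\left(o \right)} = \frac{\sqrt{105}}{7}$
$\frac{1 \cdot 110884}{r{\left(T{\left(-7 \right)} \right)}} + \frac{75^{3}}{-122989} = \frac{1 \cdot 110884}{\frac{1}{7} \sqrt{105}} + \frac{75^{3}}{-122989} = 110884 \frac{\sqrt{105}}{15} + 421875 \left(- \frac{1}{122989}\right) = \frac{110884 \sqrt{105}}{15} - \frac{421875}{122989} = - \frac{421875}{122989} + \frac{110884 \sqrt{105}}{15}$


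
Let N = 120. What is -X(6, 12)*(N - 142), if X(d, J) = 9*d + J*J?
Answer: 4356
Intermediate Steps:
X(d, J) = J² + 9*d (X(d, J) = 9*d + J² = J² + 9*d)
-X(6, 12)*(N - 142) = -(12² + 9*6)*(120 - 142) = -(144 + 54)*(-22) = -198*(-22) = -1*(-4356) = 4356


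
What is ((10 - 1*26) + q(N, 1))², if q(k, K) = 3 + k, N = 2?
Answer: 121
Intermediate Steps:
((10 - 1*26) + q(N, 1))² = ((10 - 1*26) + (3 + 2))² = ((10 - 26) + 5)² = (-16 + 5)² = (-11)² = 121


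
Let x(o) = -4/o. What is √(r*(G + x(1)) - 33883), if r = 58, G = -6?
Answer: I*√34463 ≈ 185.64*I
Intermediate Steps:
√(r*(G + x(1)) - 33883) = √(58*(-6 - 4/1) - 33883) = √(58*(-6 - 4*1) - 33883) = √(58*(-6 - 4) - 33883) = √(58*(-10) - 33883) = √(-580 - 33883) = √(-34463) = I*√34463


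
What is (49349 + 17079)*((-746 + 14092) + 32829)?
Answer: 3067312900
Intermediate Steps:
(49349 + 17079)*((-746 + 14092) + 32829) = 66428*(13346 + 32829) = 66428*46175 = 3067312900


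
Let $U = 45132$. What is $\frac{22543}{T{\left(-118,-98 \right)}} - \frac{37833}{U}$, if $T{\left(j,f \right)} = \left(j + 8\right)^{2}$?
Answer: $\frac{11658987}{11377025} \approx 1.0248$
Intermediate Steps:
$T{\left(j,f \right)} = \left(8 + j\right)^{2}$
$\frac{22543}{T{\left(-118,-98 \right)}} - \frac{37833}{U} = \frac{22543}{\left(8 - 118\right)^{2}} - \frac{37833}{45132} = \frac{22543}{\left(-110\right)^{2}} - \frac{12611}{15044} = \frac{22543}{12100} - \frac{12611}{15044} = \frac{11658987}{11377025}$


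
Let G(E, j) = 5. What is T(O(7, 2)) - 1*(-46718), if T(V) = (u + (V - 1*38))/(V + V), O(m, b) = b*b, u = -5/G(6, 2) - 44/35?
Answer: 13079771/280 ≈ 46713.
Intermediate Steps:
u = -79/35 (u = -5/5 - 44/35 = -5*⅕ - 44*1/35 = -1 - 44/35 = -79/35 ≈ -2.2571)
O(m, b) = b²
T(V) = (-1409/35 + V)/(2*V) (T(V) = (-79/35 + (V - 1*38))/(V + V) = (-79/35 + (V - 38))/((2*V)) = (-79/35 + (-38 + V))*(1/(2*V)) = (-1409/35 + V)*(1/(2*V)) = (-1409/35 + V)/(2*V))
T(O(7, 2)) - 1*(-46718) = (-1409 + 35*2²)/(70*(2²)) - 1*(-46718) = (1/70)*(-1409 + 35*4)/4 + 46718 = (1/70)*(¼)*(-1409 + 140) + 46718 = (1/70)*(¼)*(-1269) + 46718 = -1269/280 + 46718 = 13079771/280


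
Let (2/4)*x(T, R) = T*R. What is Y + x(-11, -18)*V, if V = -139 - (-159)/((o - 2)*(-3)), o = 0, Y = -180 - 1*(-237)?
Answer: -44493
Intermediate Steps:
Y = 57 (Y = -180 + 237 = 57)
x(T, R) = 2*R*T (x(T, R) = 2*(T*R) = 2*(R*T) = 2*R*T)
V = -225/2 (V = -139 - (-159)/((0 - 2)*(-3)) = -139 - (-159)/((-2*(-3))) = -139 - (-159)/6 = -139 - 1*(-53/2) = -139 + 53/2 = -225/2 ≈ -112.50)
Y + x(-11, -18)*V = 57 + (2*(-18)*(-11))*(-225/2) = 57 + 396*(-225/2) = 57 - 44550 = -44493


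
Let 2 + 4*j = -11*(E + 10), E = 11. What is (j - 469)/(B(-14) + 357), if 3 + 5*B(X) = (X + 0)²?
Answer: -10545/7912 ≈ -1.3328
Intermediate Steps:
j = -233/4 (j = -½ + (-11*(11 + 10))/4 = -½ + (-11*21)/4 = -½ + (¼)*(-231) = -½ - 231/4 = -233/4 ≈ -58.250)
B(X) = -⅗ + X²/5 (B(X) = -⅗ + (X + 0)²/5 = -⅗ + X²/5)
(j - 469)/(B(-14) + 357) = (-233/4 - 469)/((-⅗ + (⅕)*(-14)²) + 357) = -2109/(4*((-⅗ + (⅕)*196) + 357)) = -2109/(4*((-⅗ + 196/5) + 357)) = -2109/(4*(193/5 + 357)) = -2109/(4*1978/5) = -2109/4*5/1978 = -10545/7912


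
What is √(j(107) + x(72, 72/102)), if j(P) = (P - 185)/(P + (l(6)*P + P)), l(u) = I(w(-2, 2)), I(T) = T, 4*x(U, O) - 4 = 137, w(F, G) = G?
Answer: √1605963/214 ≈ 5.9218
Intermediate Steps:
x(U, O) = 141/4 (x(U, O) = 1 + (¼)*137 = 1 + 137/4 = 141/4)
l(u) = 2
j(P) = (-185 + P)/(4*P) (j(P) = (P - 185)/(P + (2*P + P)) = (-185 + P)/(P + 3*P) = (-185 + P)/((4*P)) = (-185 + P)*(1/(4*P)) = (-185 + P)/(4*P))
√(j(107) + x(72, 72/102)) = √((¼)*(-185 + 107)/107 + 141/4) = √((¼)*(1/107)*(-78) + 141/4) = √(-39/214 + 141/4) = √(15009/428) = √1605963/214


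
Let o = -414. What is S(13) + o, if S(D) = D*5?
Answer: -349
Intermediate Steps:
S(D) = 5*D
S(13) + o = 5*13 - 414 = 65 - 414 = -349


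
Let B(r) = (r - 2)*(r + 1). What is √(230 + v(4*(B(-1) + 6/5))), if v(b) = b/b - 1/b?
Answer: √33234/12 ≈ 15.192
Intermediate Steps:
B(r) = (1 + r)*(-2 + r) (B(r) = (-2 + r)*(1 + r) = (1 + r)*(-2 + r))
v(b) = 1 - 1/b
√(230 + v(4*(B(-1) + 6/5))) = √(230 + (-1 + 4*((-2 + (-1)² - 1*(-1)) + 6/5))/((4*((-2 + (-1)² - 1*(-1)) + 6/5)))) = √(230 + (-1 + 4*((-2 + 1 + 1) + 6*(⅕)))/((4*((-2 + 1 + 1) + 6*(⅕))))) = √(230 + (-1 + 4*(0 + 6/5))/((4*(0 + 6/5)))) = √(230 + (-1 + 4*(6/5))/((4*(6/5)))) = √(230 + (-1 + 24/5)/(24/5)) = √(230 + (5/24)*(19/5)) = √(230 + 19/24) = √(5539/24) = √33234/12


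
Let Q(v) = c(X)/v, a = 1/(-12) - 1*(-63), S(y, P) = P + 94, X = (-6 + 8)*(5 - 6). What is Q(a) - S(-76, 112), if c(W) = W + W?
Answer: -155578/755 ≈ -206.06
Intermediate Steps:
X = -2 (X = 2*(-1) = -2)
S(y, P) = 94 + P
c(W) = 2*W
a = 755/12 (a = -1/12 + 63 = 755/12 ≈ 62.917)
Q(v) = -4/v (Q(v) = (2*(-2))/v = -4/v)
Q(a) - S(-76, 112) = -4/755/12 - (94 + 112) = -4*12/755 - 1*206 = -48/755 - 206 = -155578/755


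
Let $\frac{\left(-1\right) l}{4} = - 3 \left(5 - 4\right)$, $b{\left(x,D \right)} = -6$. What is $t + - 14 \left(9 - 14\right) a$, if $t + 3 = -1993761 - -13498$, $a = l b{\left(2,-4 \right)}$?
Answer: $-1985306$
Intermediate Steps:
$l = 12$ ($l = - 4 \left(- 3 \left(5 - 4\right)\right) = - 4 \left(\left(-3\right) 1\right) = \left(-4\right) \left(-3\right) = 12$)
$a = -72$ ($a = 12 \left(-6\right) = -72$)
$t = -1980266$ ($t = -3 - 1980263 = -1980266$)
$t + - 14 \left(9 - 14\right) a = -1980266 + - 14 \left(9 - 14\right) \left(-72\right) = -1980266 + \left(-14\right) \left(-5\right) \left(-72\right) = -1980266 + 70 \left(-72\right) = -1980266 - 5040 = -1985306$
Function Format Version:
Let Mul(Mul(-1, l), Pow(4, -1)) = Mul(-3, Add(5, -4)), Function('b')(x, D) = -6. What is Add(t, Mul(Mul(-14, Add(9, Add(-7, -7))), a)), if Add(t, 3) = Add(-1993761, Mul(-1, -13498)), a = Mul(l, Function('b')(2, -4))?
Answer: -1985306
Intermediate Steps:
l = 12 (l = Mul(-4, Mul(-3, Add(5, -4))) = Mul(-4, Mul(-3, 1)) = Mul(-4, -3) = 12)
a = -72 (a = Mul(12, -6) = -72)
t = -1980266 (t = Add(-3, Add(-1993761, Mul(-1, -13498))) = Add(-3, Add(-1993761, 13498)) = Add(-3, -1980263) = -1980266)
Add(t, Mul(Mul(-14, Add(9, Add(-7, -7))), a)) = Add(-1980266, Mul(Mul(-14, Add(9, Add(-7, -7))), -72)) = Add(-1980266, Mul(Mul(-14, Add(9, -14)), -72)) = Add(-1980266, Mul(Mul(-14, -5), -72)) = Add(-1980266, Mul(70, -72)) = Add(-1980266, -5040) = -1985306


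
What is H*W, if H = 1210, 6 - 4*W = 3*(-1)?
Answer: 5445/2 ≈ 2722.5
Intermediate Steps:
W = 9/4 (W = 3/2 - 3*(-1)/4 = 3/2 - 1/4*(-3) = 3/2 + 3/4 = 9/4 ≈ 2.2500)
H*W = 1210*(9/4) = 5445/2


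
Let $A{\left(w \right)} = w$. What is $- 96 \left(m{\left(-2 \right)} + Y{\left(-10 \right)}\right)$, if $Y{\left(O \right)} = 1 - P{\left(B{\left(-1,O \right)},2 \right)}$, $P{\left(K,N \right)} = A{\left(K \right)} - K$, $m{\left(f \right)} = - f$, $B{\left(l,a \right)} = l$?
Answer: $-288$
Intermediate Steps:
$P{\left(K,N \right)} = 0$ ($P{\left(K,N \right)} = K - K = 0$)
$Y{\left(O \right)} = 1$ ($Y{\left(O \right)} = 1 - 0 = 1 + 0 = 1$)
$- 96 \left(m{\left(-2 \right)} + Y{\left(-10 \right)}\right) = - 96 \left(\left(-1\right) \left(-2\right) + 1\right) = - 96 \left(2 + 1\right) = \left(-96\right) 3 = -288$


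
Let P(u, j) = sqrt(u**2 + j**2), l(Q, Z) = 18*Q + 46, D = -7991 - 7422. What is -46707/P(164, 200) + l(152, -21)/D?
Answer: -2782/15413 - 46707*sqrt(4181)/16724 ≈ -180.77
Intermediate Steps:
D = -15413
l(Q, Z) = 46 + 18*Q
P(u, j) = sqrt(j**2 + u**2)
-46707/P(164, 200) + l(152, -21)/D = -46707/sqrt(200**2 + 164**2) + (46 + 18*152)/(-15413) = -46707/sqrt(40000 + 26896) + (46 + 2736)*(-1/15413) = -46707*sqrt(4181)/16724 + 2782*(-1/15413) = -46707*sqrt(4181)/16724 - 2782/15413 = -2782/15413 - 46707*sqrt(4181)/16724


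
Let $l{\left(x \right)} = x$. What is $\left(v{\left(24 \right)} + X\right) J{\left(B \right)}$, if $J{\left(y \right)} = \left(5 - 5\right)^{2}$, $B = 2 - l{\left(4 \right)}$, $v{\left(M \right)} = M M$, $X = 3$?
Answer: $0$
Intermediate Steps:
$v{\left(M \right)} = M^{2}$
$B = -2$ ($B = 2 - 4 = -2$)
$J{\left(y \right)} = 0$ ($J{\left(y \right)} = 0^{2} = 0$)
$\left(v{\left(24 \right)} + X\right) J{\left(B \right)} = \left(24^{2} + 3\right) 0 = \left(576 + 3\right) 0 = 579 \cdot 0 = 0$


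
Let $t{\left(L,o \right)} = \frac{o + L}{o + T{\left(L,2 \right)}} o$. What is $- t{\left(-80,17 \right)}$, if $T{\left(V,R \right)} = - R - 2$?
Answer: $\frac{1071}{13} \approx 82.385$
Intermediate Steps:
$T{\left(V,R \right)} = -2 - R$
$t{\left(L,o \right)} = \frac{o \left(L + o\right)}{-4 + o}$ ($t{\left(L,o \right)} = \frac{o + L}{o - 4} o = \frac{L + o}{o - 4} o = \frac{L + o}{-4 + o} o = \frac{o \left(L + o\right)}{-4 + o}$)
$- t{\left(-80,17 \right)} = - \frac{17 \left(-80 + 17\right)}{-4 + 17} = - \frac{17 \left(-63\right)}{13} = \left(-1\right) \left(- \frac{1071}{13}\right) = \frac{1071}{13}$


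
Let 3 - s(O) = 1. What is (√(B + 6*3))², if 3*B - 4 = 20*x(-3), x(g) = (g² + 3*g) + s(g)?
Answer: 98/3 ≈ 32.667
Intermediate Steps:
s(O) = 2 (s(O) = 3 - 1*1 = 3 - 1 = 2)
x(g) = 2 + g² + 3*g (x(g) = (g² + 3*g) + 2 = 2 + g² + 3*g)
B = 44/3 (B = 4/3 + (20*(2 + (-3)² + 3*(-3)))/3 = 4/3 + (20*(2 + 9 - 9))/3 = 4/3 + (20*2)/3 = 4/3 + (⅓)*40 = 4/3 + 40/3 = 44/3 ≈ 14.667)
(√(B + 6*3))² = (√(44/3 + 6*3))² = (√(44/3 + 18))² = (√(98/3))² = (7*√6/3)² = 98/3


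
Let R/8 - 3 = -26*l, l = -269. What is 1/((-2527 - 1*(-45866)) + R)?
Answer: 1/99315 ≈ 1.0069e-5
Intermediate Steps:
R = 55976 (R = 24 + 8*(-26*(-269)) = 24 + 8*6994 = 24 + 55952 = 55976)
1/((-2527 - 1*(-45866)) + R) = 1/((-2527 - 1*(-45866)) + 55976) = 1/((-2527 + 45866) + 55976) = 1/(43339 + 55976) = 1/99315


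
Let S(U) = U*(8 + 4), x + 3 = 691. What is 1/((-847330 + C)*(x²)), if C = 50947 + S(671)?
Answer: -1/373151748864 ≈ -2.6799e-12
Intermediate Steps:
x = 688 (x = -3 + 691 = 688)
S(U) = 12*U (S(U) = U*12 = 12*U)
C = 58999 (C = 50947 + 12*671 = 50947 + 8052 = 58999)
1/((-847330 + C)*(x²)) = 1/((-847330 + 58999)*(688²)) = 1/(-788331*473344) = -1/788331*1/473344 = -1/373151748864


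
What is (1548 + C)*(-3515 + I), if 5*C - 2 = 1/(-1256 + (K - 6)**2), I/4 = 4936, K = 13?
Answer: 151653399797/6035 ≈ 2.5129e+7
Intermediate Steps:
I = 19744 (I = 4*4936 = 19744)
C = 2413/6035 (C = 2/5 + 1/(5*(-1256 + (13 - 6)**2)) = 2/5 + 1/(5*(-1256 + 7**2)) = 2/5 + 1/(5*(-1256 + 49)) = 2/5 + (1/5)/(-1207) = 2/5 + (1/5)*(-1/1207) = 2/5 - 1/6035 = 2413/6035 ≈ 0.39983)
(1548 + C)*(-3515 + I) = (1548 + 2413/6035)*(-3515 + 19744) = (9344593/6035)*16229 = 151653399797/6035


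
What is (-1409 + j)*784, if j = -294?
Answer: -1335152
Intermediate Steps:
(-1409 + j)*784 = (-1409 - 294)*784 = -1703*784 = -1335152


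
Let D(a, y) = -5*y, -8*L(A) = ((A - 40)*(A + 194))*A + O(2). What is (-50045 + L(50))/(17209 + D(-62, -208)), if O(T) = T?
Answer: -261181/72996 ≈ -3.5780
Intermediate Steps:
L(A) = -¼ - A*(-40 + A)*(194 + A)/8 (L(A) = -(((A - 40)*(A + 194))*A + 2)/8 = -(((-40 + A)*(194 + A))*A + 2)/8 = -(A*(-40 + A)*(194 + A) + 2)/8 = -(2 + A*(-40 + A)*(194 + A))/8 = -¼ - A*(-40 + A)*(194 + A)/8)
(-50045 + L(50))/(17209 + D(-62, -208)) = (-50045 + (-¼ + 970*50 - 77/4*50² - ⅛*50³))/(17209 - 5*(-208)) = (-50045 + (-¼ + 48500 - 77/4*2500 - ⅛*125000))/(17209 + 1040) = (-50045 + (-¼ + 48500 - 48125 - 15625))/18249 = (-50045 - 61001/4)*(1/18249) = -261181/4*1/18249 = -261181/72996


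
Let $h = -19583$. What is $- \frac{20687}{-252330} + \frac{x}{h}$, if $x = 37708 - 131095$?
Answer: $\frac{23969455231}{4941378390} \approx 4.8508$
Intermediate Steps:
$x = -93387$
$- \frac{20687}{-252330} + \frac{x}{h} = - \frac{20687}{-252330} - \frac{93387}{-19583} = \left(-20687\right) \left(- \frac{1}{252330}\right) - - \frac{93387}{19583} = \frac{20687}{252330} + \frac{93387}{19583} = \frac{23969455231}{4941378390}$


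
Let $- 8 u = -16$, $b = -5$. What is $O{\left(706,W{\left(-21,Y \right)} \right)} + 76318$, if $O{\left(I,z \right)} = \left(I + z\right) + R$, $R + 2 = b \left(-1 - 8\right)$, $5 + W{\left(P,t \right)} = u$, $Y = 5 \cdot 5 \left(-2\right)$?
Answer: $77064$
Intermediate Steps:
$u = 2$ ($u = \left(- \frac{1}{8}\right) \left(-16\right) = 2$)
$Y = -50$ ($Y = 25 \left(-2\right) = -50$)
$W{\left(P,t \right)} = -3$ ($W{\left(P,t \right)} = -5 + 2 = -3$)
$R = 43$ ($R = -2 - 5 \left(-1 - 8\right) = -2 - -45 = -2 + 45 = 43$)
$O{\left(I,z \right)} = 43 + I + z$ ($O{\left(I,z \right)} = \left(I + z\right) + 43 = 43 + I + z$)
$O{\left(706,W{\left(-21,Y \right)} \right)} + 76318 = \left(43 + 706 - 3\right) + 76318 = 746 + 76318 = 77064$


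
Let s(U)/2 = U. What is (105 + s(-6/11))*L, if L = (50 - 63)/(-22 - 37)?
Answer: 14859/649 ≈ 22.895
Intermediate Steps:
L = 13/59 (L = -13/(-59) = -13*(-1/59) = 13/59 ≈ 0.22034)
s(U) = 2*U
(105 + s(-6/11))*L = (105 + 2*(-6/11))*(13/59) = (105 - 12/11)*(13/59) = (1143/11)*(13/59) = 14859/649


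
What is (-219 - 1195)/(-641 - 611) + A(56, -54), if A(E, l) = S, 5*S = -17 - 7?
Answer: -11489/3130 ≈ -3.6706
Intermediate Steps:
S = -24/5 (S = (-17 - 7)/5 = (⅕)*(-24) = -24/5 ≈ -4.8000)
A(E, l) = -24/5
(-219 - 1195)/(-641 - 611) + A(56, -54) = (-219 - 1195)/(-641 - 611) - 24/5 = -1414/(-1252) - 24/5 = -1414*(-1/1252) - 24/5 = 707/626 - 24/5 = -11489/3130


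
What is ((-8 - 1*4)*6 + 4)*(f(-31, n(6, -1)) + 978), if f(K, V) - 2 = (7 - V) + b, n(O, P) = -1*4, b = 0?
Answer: -67388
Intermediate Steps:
n(O, P) = -4
f(K, V) = 9 - V (f(K, V) = 2 + ((7 - V) + 0) = 2 + (7 - V) = 9 - V)
((-8 - 1*4)*6 + 4)*(f(-31, n(6, -1)) + 978) = ((-8 - 1*4)*6 + 4)*((9 - 1*(-4)) + 978) = ((-8 - 4)*6 + 4)*((9 + 4) + 978) = (-12*6 + 4)*(13 + 978) = (-72 + 4)*991 = -68*991 = -67388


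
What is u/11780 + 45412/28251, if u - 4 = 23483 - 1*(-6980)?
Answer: 1395676577/332796780 ≈ 4.1938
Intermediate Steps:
u = 30467 (u = 4 + (23483 - 1*(-6980)) = 4 + (23483 + 6980) = 4 + 30463 = 30467)
u/11780 + 45412/28251 = 30467/11780 + 45412/28251 = 1395676577/332796780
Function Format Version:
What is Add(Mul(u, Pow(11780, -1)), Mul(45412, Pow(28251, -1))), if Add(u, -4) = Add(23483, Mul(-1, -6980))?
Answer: Rational(1395676577, 332796780) ≈ 4.1938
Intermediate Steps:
u = 30467 (u = Add(4, Add(23483, Mul(-1, -6980))) = Add(4, Add(23483, 6980)) = Add(4, 30463) = 30467)
Add(Mul(u, Pow(11780, -1)), Mul(45412, Pow(28251, -1))) = Add(Mul(30467, Pow(11780, -1)), Mul(45412, Pow(28251, -1))) = Add(Mul(30467, Rational(1, 11780)), Mul(45412, Rational(1, 28251))) = Add(Rational(30467, 11780), Rational(45412, 28251)) = Rational(1395676577, 332796780)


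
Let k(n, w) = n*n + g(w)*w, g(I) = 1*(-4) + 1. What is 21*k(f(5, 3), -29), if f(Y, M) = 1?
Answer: 1848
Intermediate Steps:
g(I) = -3 (g(I) = -4 + 1 = -3)
k(n, w) = n² - 3*w (k(n, w) = n*n - 3*w = n² - 3*w)
21*k(f(5, 3), -29) = 21*(1² - 3*(-29)) = 21*(1 + 87) = 21*88 = 1848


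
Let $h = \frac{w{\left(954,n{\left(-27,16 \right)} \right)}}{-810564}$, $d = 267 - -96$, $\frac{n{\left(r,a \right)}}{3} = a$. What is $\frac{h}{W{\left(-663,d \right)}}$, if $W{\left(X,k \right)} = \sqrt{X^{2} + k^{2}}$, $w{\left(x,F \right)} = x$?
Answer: $- \frac{53 \sqrt{63482}}{8576037308} \approx -1.5571 \cdot 10^{-6}$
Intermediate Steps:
$n{\left(r,a \right)} = 3 a$
$d = 363$ ($d = 267 + 96 = 363$)
$h = - \frac{159}{135094}$ ($h = \frac{954}{-810564} = 954 \left(- \frac{1}{810564}\right) = - \frac{159}{135094} \approx -0.001177$)
$\frac{h}{W{\left(-663,d \right)}} = - \frac{159}{135094 \sqrt{\left(-663\right)^{2} + 363^{2}}} = - \frac{159}{135094 \sqrt{439569 + 131769}} = - \frac{159}{135094 \sqrt{571338}} = - \frac{159}{135094 \cdot 3 \sqrt{63482}} = - \frac{159 \frac{\sqrt{63482}}{190446}}{135094} = - \frac{53 \sqrt{63482}}{8576037308}$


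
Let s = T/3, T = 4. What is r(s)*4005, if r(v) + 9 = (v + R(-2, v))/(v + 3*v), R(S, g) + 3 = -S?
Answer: -572715/16 ≈ -35795.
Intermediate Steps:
R(S, g) = -3 - S
s = 4/3 ≈ 1.3333
r(v) = -9 + (-1 + v)/(4*v) (r(v) = -9 + (v + (-3 - 1*(-2)))/(v + 3*v) = -9 + (v + (-3 + 2))/((4*v)) = -9 + (v - 1)*(1/(4*v)) = -9 + (-1 + v)*(1/(4*v)) = -9 + (-1 + v)/(4*v))
r(s)*4005 = ((-1 - 35*4/3)/(4*(4/3)))*4005 = ((1/4)*(3/4)*(-1 - 140/3))*4005 = ((1/4)*(3/4)*(-143/3))*4005 = -143/16*4005 = -572715/16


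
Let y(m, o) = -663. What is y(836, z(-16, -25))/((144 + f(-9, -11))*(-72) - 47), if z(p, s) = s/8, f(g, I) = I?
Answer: 663/9623 ≈ 0.068897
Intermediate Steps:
z(p, s) = s/8 (z(p, s) = s*(⅛) = s/8)
y(836, z(-16, -25))/((144 + f(-9, -11))*(-72) - 47) = -663/((144 - 11)*(-72) - 47) = -663/(133*(-72) - 47) = -663/(-9576 - 47) = -663/(-9623) = -663*(-1/9623) = 663/9623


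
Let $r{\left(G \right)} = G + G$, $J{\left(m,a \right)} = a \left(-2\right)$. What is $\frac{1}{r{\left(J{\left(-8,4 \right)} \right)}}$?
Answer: $- \frac{1}{16} \approx -0.0625$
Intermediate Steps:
$J{\left(m,a \right)} = - 2 a$
$r{\left(G \right)} = 2 G$
$\frac{1}{r{\left(J{\left(-8,4 \right)} \right)}} = \frac{1}{2 \left(\left(-2\right) 4\right)} = \frac{1}{2 \left(-8\right)} = \frac{1}{-16} = - \frac{1}{16}$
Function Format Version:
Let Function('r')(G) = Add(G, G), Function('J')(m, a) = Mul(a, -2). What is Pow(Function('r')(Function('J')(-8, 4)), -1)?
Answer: Rational(-1, 16) ≈ -0.062500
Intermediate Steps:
Function('J')(m, a) = Mul(-2, a)
Function('r')(G) = Mul(2, G)
Pow(Function('r')(Function('J')(-8, 4)), -1) = Pow(Mul(2, Mul(-2, 4)), -1) = Pow(Mul(2, -8), -1) = Pow(-16, -1) = Rational(-1, 16)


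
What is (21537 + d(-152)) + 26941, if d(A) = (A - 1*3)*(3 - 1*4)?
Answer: 48633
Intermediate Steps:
d(A) = 3 - A (d(A) = (A - 3)*(3 - 4) = (-3 + A)*(-1) = 3 - A)
(21537 + d(-152)) + 26941 = (21537 + (3 - 1*(-152))) + 26941 = (21537 + (3 + 152)) + 26941 = (21537 + 155) + 26941 = 21692 + 26941 = 48633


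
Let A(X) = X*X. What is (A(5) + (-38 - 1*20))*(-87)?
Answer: 2871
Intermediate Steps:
A(X) = X²
(A(5) + (-38 - 1*20))*(-87) = (5² + (-38 - 1*20))*(-87) = (25 + (-38 - 20))*(-87) = (25 - 58)*(-87) = -33*(-87) = 2871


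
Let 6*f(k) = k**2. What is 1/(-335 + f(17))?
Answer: -6/1721 ≈ -0.0034863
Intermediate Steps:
f(k) = k**2/6
1/(-335 + f(17)) = 1/(-335 + (1/6)*17**2) = 1/(-335 + (1/6)*289) = 1/(-335 + 289/6) = 1/(-1721/6) = -6/1721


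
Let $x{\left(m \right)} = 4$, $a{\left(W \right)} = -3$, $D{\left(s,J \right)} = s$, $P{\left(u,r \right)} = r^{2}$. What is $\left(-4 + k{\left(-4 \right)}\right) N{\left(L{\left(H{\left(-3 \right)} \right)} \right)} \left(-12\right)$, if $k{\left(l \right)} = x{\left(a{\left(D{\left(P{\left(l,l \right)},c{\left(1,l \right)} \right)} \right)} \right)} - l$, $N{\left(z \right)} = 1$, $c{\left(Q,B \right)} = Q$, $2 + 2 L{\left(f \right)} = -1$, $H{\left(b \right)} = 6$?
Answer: $-48$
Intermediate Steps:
$L{\left(f \right)} = - \frac{3}{2}$ ($L{\left(f \right)} = -1 + \frac{1}{2} \left(-1\right) = -1 - \frac{1}{2} = - \frac{3}{2}$)
$k{\left(l \right)} = 4 - l$
$\left(-4 + k{\left(-4 \right)}\right) N{\left(L{\left(H{\left(-3 \right)} \right)} \right)} \left(-12\right) = \left(-4 + \left(4 - -4\right)\right) 1 \left(-12\right) = \left(-4 + \left(4 + 4\right)\right) 1 \left(-12\right) = \left(-4 + 8\right) 1 \left(-12\right) = 4 \cdot 1 \left(-12\right) = 4 \left(-12\right) = -48$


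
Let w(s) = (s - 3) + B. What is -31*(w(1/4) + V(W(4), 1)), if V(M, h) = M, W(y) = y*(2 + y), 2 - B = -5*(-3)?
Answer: -1023/4 ≈ -255.75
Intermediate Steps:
B = -13 (B = 2 - (-5)*(-3) = 2 - 1*15 = 2 - 15 = -13)
w(s) = -16 + s (w(s) = (s - 3) - 13 = (-3 + s) - 13 = -16 + s)
-31*(w(1/4) + V(W(4), 1)) = -31*((-16 + 1/4) + 4*(2 + 4)) = -31*((-16 + 1*(¼)) + 4*6) = -31*((-16 + ¼) + 24) = -31*(-63/4 + 24) = -31*33/4 = -1023/4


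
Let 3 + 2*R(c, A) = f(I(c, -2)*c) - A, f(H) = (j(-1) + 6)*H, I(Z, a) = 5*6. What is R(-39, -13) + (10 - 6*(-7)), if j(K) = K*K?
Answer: -4038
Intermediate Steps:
j(K) = K**2
I(Z, a) = 30
f(H) = 7*H (f(H) = ((-1)**2 + 6)*H = (1 + 6)*H = 7*H)
R(c, A) = -3/2 + 105*c - A/2 (R(c, A) = -3/2 + (7*(30*c) - A)/2 = -3/2 + (210*c - A)/2 = -3/2 + (-A + 210*c)/2 = -3/2 + (105*c - A/2) = -3/2 + 105*c - A/2)
R(-39, -13) + (10 - 6*(-7)) = (-3/2 + 105*(-39) - 1/2*(-13)) + (10 - 6*(-7)) = (-3/2 - 4095 + 13/2) + (10 + 42) = -4090 + 52 = -4038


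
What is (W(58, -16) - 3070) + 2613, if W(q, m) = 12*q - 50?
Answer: 189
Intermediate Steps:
W(q, m) = -50 + 12*q
(W(58, -16) - 3070) + 2613 = ((-50 + 12*58) - 3070) + 2613 = ((-50 + 696) - 3070) + 2613 = (646 - 3070) + 2613 = -2424 + 2613 = 189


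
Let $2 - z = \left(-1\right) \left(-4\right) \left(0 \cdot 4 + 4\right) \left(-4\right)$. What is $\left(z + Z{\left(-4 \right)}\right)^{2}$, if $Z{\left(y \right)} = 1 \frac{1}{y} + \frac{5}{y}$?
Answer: $\frac{16641}{4} \approx 4160.3$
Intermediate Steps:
$Z{\left(y \right)} = \frac{6}{y}$ ($Z{\left(y \right)} = \frac{1}{y} + \frac{5}{y} = \frac{6}{y}$)
$z = 66$ ($z = 2 - \left(-1\right) \left(-4\right) \left(0 \cdot 4 + 4\right) \left(-4\right) = 2 - 4 \left(0 + 4\right) \left(-4\right) = 2 - 4 \cdot 4 \left(-4\right) = 2 - 16 \left(-4\right) = 2 - -64 = 2 + 64 = 66$)
$\left(z + Z{\left(-4 \right)}\right)^{2} = \left(66 + \frac{6}{-4}\right)^{2} = \left(66 + 6 \left(- \frac{1}{4}\right)\right)^{2} = \left(66 - \frac{3}{2}\right)^{2} = \left(\frac{129}{2}\right)^{2} = \frac{16641}{4}$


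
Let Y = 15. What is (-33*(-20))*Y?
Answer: 9900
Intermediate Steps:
(-33*(-20))*Y = -33*(-20)*15 = 660*15 = 9900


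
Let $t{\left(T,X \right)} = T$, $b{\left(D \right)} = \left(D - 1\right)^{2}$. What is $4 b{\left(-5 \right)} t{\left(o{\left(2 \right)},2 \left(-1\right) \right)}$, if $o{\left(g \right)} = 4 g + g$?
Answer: $1440$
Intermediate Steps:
$o{\left(g \right)} = 5 g$
$b{\left(D \right)} = \left(-1 + D\right)^{2}$
$4 b{\left(-5 \right)} t{\left(o{\left(2 \right)},2 \left(-1\right) \right)} = 4 \left(-1 - 5\right)^{2} \cdot 5 \cdot 2 = 4 \left(-6\right)^{2} \cdot 10 = 4 \cdot 36 \cdot 10 = 144 \cdot 10 = 1440$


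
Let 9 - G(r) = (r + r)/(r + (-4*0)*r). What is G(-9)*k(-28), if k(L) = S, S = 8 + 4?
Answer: 84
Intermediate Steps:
S = 12
G(r) = 7 (G(r) = 9 - (r + r)/(r + (-4*0)*r) = 9 - 2*r/(r + 0*r) = 9 - 2*r/(r + 0) = 9 - 2*r/r = 9 - 1*2 = 9 - 2 = 7)
k(L) = 12
G(-9)*k(-28) = 7*12 = 84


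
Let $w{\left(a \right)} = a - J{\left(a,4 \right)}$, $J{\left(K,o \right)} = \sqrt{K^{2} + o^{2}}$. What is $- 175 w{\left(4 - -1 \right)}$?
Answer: $-875 + 175 \sqrt{41} \approx 245.55$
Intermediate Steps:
$w{\left(a \right)} = a - \sqrt{16 + a^{2}}$ ($w{\left(a \right)} = a - \sqrt{a^{2} + 4^{2}} = a - \sqrt{a^{2} + 16} = a - \sqrt{16 + a^{2}}$)
$- 175 w{\left(4 - -1 \right)} = - 175 \left(\left(4 - -1\right) - \sqrt{16 + \left(4 - -1\right)^{2}}\right) = - 175 \left(\left(4 + 1\right) - \sqrt{16 + \left(4 + 1\right)^{2}}\right) = - 175 \left(5 - \sqrt{16 + 5^{2}}\right) = - 175 \left(5 - \sqrt{16 + 25}\right) = - 175 \left(5 - \sqrt{41}\right) = -875 + 175 \sqrt{41}$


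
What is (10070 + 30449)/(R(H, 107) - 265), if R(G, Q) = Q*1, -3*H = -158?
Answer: -40519/158 ≈ -256.45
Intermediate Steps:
H = 158/3 (H = -⅓*(-158) = 158/3 ≈ 52.667)
R(G, Q) = Q
(10070 + 30449)/(R(H, 107) - 265) = (10070 + 30449)/(107 - 265) = 40519/(-158) = 40519*(-1/158) = -40519/158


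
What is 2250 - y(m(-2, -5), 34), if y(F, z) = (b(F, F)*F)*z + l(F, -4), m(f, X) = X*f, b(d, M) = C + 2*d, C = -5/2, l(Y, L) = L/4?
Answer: -3699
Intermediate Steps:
l(Y, L) = L/4 (l(Y, L) = L*(1/4) = L/4)
C = -5/2 (C = -5*1/2 = -5/2 ≈ -2.5000)
b(d, M) = -5/2 + 2*d
y(F, z) = -1 + F*z*(-5/2 + 2*F) (y(F, z) = ((-5/2 + 2*F)*F)*z + (1/4)*(-4) = (F*(-5/2 + 2*F))*z - 1 = F*z*(-5/2 + 2*F) - 1 = -1 + F*z*(-5/2 + 2*F))
2250 - y(m(-2, -5), 34) = 2250 - (-1 + (1/2)*(-5*(-2))*34*(-5 + 4*(-5*(-2)))) = 2250 - (-1 + (1/2)*10*34*(-5 + 4*10)) = 2250 - (-1 + (1/2)*10*34*(-5 + 40)) = 2250 - (-1 + (1/2)*10*34*35) = 2250 - (-1 + 5950) = 2250 - 1*5949 = 2250 - 5949 = -3699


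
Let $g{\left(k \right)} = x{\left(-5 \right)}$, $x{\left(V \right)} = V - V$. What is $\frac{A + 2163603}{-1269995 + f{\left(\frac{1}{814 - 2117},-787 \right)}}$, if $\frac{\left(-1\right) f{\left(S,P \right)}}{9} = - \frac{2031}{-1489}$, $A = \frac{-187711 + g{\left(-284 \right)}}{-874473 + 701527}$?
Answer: $- \frac{557163954829861}{327047948076964} \approx -1.7036$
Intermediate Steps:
$x{\left(V \right)} = 0$
$g{\left(k \right)} = 0$
$A = \frac{187711}{172946}$ ($A = \frac{-187711 + 0}{-874473 + 701527} = - \frac{187711}{-172946} = \left(-187711\right) \left(- \frac{1}{172946}\right) = \frac{187711}{172946} \approx 1.0854$)
$f{\left(S,P \right)} = - \frac{18279}{1489}$ ($f{\left(S,P \right)} = - 9 \left(- \frac{2031}{-1489}\right) = - 9 \left(\left(-2031\right) \left(- \frac{1}{1489}\right)\right) = \left(-9\right) \frac{2031}{1489} = - \frac{18279}{1489}$)
$\frac{A + 2163603}{-1269995 + f{\left(\frac{1}{814 - 2117},-787 \right)}} = \frac{\frac{187711}{172946} + 2163603}{-1269995 - \frac{18279}{1489}} = \frac{374186672149}{172946 \left(- \frac{1891040834}{1489}\right)} = \frac{374186672149}{172946} \left(- \frac{1489}{1891040834}\right) = - \frac{557163954829861}{327047948076964}$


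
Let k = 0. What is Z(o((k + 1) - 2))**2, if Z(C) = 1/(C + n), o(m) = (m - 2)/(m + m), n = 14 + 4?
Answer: 4/1521 ≈ 0.0026299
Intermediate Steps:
n = 18
o(m) = (-2 + m)/(2*m) (o(m) = (-2 + m)/((2*m)) = (-2 + m)*(1/(2*m)) = (-2 + m)/(2*m))
Z(C) = 1/(18 + C) (Z(C) = 1/(C + 18) = 1/(18 + C))
Z(o((k + 1) - 2))**2 = (1/(18 + (-2 + ((0 + 1) - 2))/(2*((0 + 1) - 2))))**2 = (1/(18 + (-2 + (1 - 2))/(2*(1 - 2))))**2 = (1/(18 + (1/2)*(-2 - 1)/(-1)))**2 = (1/(18 + (1/2)*(-1)*(-3)))**2 = (1/(18 + 3/2))**2 = (1/(39/2))**2 = (2/39)**2 = 4/1521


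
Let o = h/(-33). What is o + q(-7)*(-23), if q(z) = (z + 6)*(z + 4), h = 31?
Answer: -2308/33 ≈ -69.939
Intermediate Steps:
q(z) = (4 + z)*(6 + z) (q(z) = (6 + z)*(4 + z) = (4 + z)*(6 + z))
o = -31/33 (o = 31/(-33) = 31*(-1/33) = -31/33 ≈ -0.93939)
o + q(-7)*(-23) = -31/33 + (24 + (-7)**2 + 10*(-7))*(-23) = -31/33 + (24 + 49 - 70)*(-23) = -31/33 + 3*(-23) = -31/33 - 69 = -2308/33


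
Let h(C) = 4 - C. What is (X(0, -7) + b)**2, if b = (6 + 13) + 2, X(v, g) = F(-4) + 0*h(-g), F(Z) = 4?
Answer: 625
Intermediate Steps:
X(v, g) = 4 (X(v, g) = 4 + 0*(4 - (-1)*g) = 4 + 0*(4 + g) = 4 + 0 = 4)
b = 21 (b = 19 + 2 = 21)
(X(0, -7) + b)**2 = (4 + 21)**2 = 25**2 = 625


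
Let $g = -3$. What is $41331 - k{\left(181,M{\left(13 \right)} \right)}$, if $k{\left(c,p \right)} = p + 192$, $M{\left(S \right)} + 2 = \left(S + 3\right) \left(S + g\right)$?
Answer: $40981$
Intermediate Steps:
$M{\left(S \right)} = -2 + \left(-3 + S\right) \left(3 + S\right)$ ($M{\left(S \right)} = -2 + \left(S + 3\right) \left(S - 3\right) = -2 + \left(3 + S\right) \left(-3 + S\right) = -2 + \left(-3 + S\right) \left(3 + S\right)$)
$k{\left(c,p \right)} = 192 + p$
$41331 - k{\left(181,M{\left(13 \right)} \right)} = 41331 - \left(192 - \left(11 - 13^{2}\right)\right) = 41331 - \left(192 + \left(-11 + 169\right)\right) = 41331 - \left(192 + 158\right) = 41331 - 350 = 40981$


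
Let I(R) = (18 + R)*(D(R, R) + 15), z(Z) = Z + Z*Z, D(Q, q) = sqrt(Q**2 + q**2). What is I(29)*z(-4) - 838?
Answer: 7622 + 16356*sqrt(2) ≈ 30753.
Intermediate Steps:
z(Z) = Z + Z**2
I(R) = (15 + sqrt(2)*sqrt(R**2))*(18 + R) (I(R) = (18 + R)*(sqrt(R**2 + R**2) + 15) = (18 + R)*(sqrt(2*R**2) + 15) = (18 + R)*(sqrt(2)*sqrt(R**2) + 15) = (18 + R)*(15 + sqrt(2)*sqrt(R**2)) = (15 + sqrt(2)*sqrt(R**2))*(18 + R))
I(29)*z(-4) - 838 = (270 + 15*29 + 18*sqrt(2)*sqrt(29**2) + 29*sqrt(2)*sqrt(29**2))*(-4*(1 - 4)) - 838 = (270 + 435 + 18*sqrt(2)*sqrt(841) + 29*sqrt(2)*sqrt(841))*(-4*(-3)) - 838 = (270 + 435 + 18*sqrt(2)*29 + 29*sqrt(2)*29)*12 - 838 = (270 + 435 + 522*sqrt(2) + 841*sqrt(2))*12 - 838 = (705 + 1363*sqrt(2))*12 - 838 = (8460 + 16356*sqrt(2)) - 838 = 7622 + 16356*sqrt(2)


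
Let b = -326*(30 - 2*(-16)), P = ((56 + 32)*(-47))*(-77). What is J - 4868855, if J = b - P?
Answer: -5207539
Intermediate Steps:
P = 318472 (P = (88*(-47))*(-77) = -4136*(-77) = 318472)
b = -20212 (b = -326*(30 + 32) = -326*62 = -20212)
J = -338684 (J = -20212 - 1*318472 = -20212 - 318472 = -338684)
J - 4868855 = -338684 - 4868855 = -5207539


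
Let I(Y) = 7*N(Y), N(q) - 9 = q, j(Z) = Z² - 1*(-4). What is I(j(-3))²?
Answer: 23716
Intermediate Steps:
j(Z) = 4 + Z² (j(Z) = Z² + 4 = 4 + Z²)
N(q) = 9 + q
I(Y) = 63 + 7*Y (I(Y) = 7*(9 + Y) = 63 + 7*Y)
I(j(-3))² = (63 + 7*(4 + (-3)²))² = (63 + 7*(4 + 9))² = (63 + 7*13)² = (63 + 91)² = 154² = 23716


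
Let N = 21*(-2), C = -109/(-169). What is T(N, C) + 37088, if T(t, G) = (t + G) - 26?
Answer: 6256489/169 ≈ 37021.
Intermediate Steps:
C = 109/169 (C = -109*(-1/169) = 109/169 ≈ 0.64497)
N = -42
T(t, G) = -26 + G + t (T(t, G) = (G + t) - 26 = -26 + G + t)
T(N, C) + 37088 = (-26 + 109/169 - 42) + 37088 = -11383/169 + 37088 = 6256489/169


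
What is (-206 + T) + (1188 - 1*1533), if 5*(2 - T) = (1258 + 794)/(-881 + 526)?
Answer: -972423/1775 ≈ -547.84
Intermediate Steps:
T = 5602/1775 (T = 2 - (1258 + 794)/(5*(-881 + 526)) = 2 - 2052/(5*(-355)) = 2 - 2052*(-1)/(5*355) = 2 - ⅕*(-2052/355) = 2 + 2052/1775 = 5602/1775 ≈ 3.1561)
(-206 + T) + (1188 - 1*1533) = (-206 + 5602/1775) + (1188 - 1*1533) = -360048/1775 + (1188 - 1533) = -360048/1775 - 345 = -972423/1775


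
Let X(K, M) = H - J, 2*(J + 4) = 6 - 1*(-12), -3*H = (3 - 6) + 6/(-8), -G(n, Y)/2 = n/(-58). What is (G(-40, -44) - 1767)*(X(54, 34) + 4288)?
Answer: -878836771/116 ≈ -7.5762e+6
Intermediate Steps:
G(n, Y) = n/29 (G(n, Y) = -2*n/(-58) = -2*n*(-1)/58 = -(-1)*n/29 = n/29)
H = 5/4 (H = -((3 - 6) + 6/(-8))/3 = -(-3 + 6*(-⅛))/3 = -(-3 - ¾)/3 = -⅓*(-15/4) = 5/4 ≈ 1.2500)
J = 5 (J = -4 + (6 - 1*(-12))/2 = -4 + (6 + 12)/2 = -4 + (½)*18 = -4 + 9 = 5)
X(K, M) = -15/4 (X(K, M) = 5/4 - 1*5 = 5/4 - 5 = -15/4)
(G(-40, -44) - 1767)*(X(54, 34) + 4288) = ((1/29)*(-40) - 1767)*(-15/4 + 4288) = (-40/29 - 1767)*(17137/4) = -51283/29*17137/4 = -878836771/116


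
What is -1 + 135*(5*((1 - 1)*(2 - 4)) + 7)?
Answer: 944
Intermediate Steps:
-1 + 135*(5*((1 - 1)*(2 - 4)) + 7) = -1 + 135*(5*(0*(-2)) + 7) = -1 + 135*(5*0 + 7) = -1 + 135*(0 + 7) = -1 + 135*7 = -1 + 945 = 944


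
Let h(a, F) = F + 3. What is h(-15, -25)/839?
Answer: -22/839 ≈ -0.026222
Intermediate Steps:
h(a, F) = 3 + F
h(-15, -25)/839 = (3 - 25)/839 = -22*1/839 = -22/839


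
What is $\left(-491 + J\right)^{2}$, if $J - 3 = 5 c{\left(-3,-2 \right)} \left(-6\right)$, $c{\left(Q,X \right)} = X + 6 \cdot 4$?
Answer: $1317904$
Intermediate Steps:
$c{\left(Q,X \right)} = 24 + X$ ($c{\left(Q,X \right)} = X + 24 = 24 + X$)
$J = -657$ ($J = 3 + 5 \left(24 - 2\right) \left(-6\right) = 3 + 5 \cdot 22 \left(-6\right) = 3 + 110 \left(-6\right) = 3 - 660 = -657$)
$\left(-491 + J\right)^{2} = \left(-491 - 657\right)^{2} = \left(-1148\right)^{2} = 1317904$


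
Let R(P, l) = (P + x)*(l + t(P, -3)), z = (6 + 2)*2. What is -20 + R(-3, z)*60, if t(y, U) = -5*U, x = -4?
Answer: -13040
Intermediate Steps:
z = 16 (z = 8*2 = 16)
R(P, l) = (-4 + P)*(15 + l) (R(P, l) = (P - 4)*(l - 5*(-3)) = (-4 + P)*(l + 15) = (-4 + P)*(15 + l))
-20 + R(-3, z)*60 = -20 + (-60 - 4*16 + 15*(-3) - 3*16)*60 = -20 + (-60 - 64 - 45 - 48)*60 = -20 - 217*60 = -20 - 13020 = -13040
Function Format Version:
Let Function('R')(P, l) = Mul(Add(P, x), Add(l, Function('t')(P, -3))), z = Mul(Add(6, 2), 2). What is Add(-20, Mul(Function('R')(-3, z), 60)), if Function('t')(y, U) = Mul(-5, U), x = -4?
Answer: -13040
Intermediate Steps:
z = 16 (z = Mul(8, 2) = 16)
Function('R')(P, l) = Mul(Add(-4, P), Add(15, l)) (Function('R')(P, l) = Mul(Add(P, -4), Add(l, Mul(-5, -3))) = Mul(Add(-4, P), Add(l, 15)) = Mul(Add(-4, P), Add(15, l)))
Add(-20, Mul(Function('R')(-3, z), 60)) = Add(-20, Mul(Add(-60, Mul(-4, 16), Mul(15, -3), Mul(-3, 16)), 60)) = Add(-20, Mul(Add(-60, -64, -45, -48), 60)) = Add(-20, Mul(-217, 60)) = Add(-20, -13020) = -13040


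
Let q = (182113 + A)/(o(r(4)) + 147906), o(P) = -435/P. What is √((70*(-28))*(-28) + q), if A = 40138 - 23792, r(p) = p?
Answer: 2*√532813128603319/197063 ≈ 234.27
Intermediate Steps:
A = 16346
q = 264612/197063 (q = (182113 + 16346)/(-435/4 + 147906) = 198459/(-435*¼ + 147906) = 198459/(-435/4 + 147906) = 198459/(591189/4) = 198459*(4/591189) = 264612/197063 ≈ 1.3428)
√((70*(-28))*(-28) + q) = √((70*(-28))*(-28) + 264612/197063) = √(-1960*(-28) + 264612/197063) = √(54880 + 264612/197063) = √(10815082052/197063) = 2*√532813128603319/197063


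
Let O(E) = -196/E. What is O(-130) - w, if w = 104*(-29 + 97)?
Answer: -459582/65 ≈ -7070.5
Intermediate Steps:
w = 7072 (w = 104*68 = 7072)
O(-130) - w = -196/(-130) - 1*7072 = -196*(-1/130) - 7072 = 98/65 - 7072 = -459582/65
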